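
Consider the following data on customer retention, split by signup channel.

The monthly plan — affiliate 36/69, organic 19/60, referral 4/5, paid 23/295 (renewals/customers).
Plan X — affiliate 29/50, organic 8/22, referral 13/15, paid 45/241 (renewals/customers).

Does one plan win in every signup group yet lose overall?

No

Affiliate: the monthly plan 36/69 = 52.2%, Plan X 29/50 = 58.0% → Plan X
Organic: the monthly plan 19/60 = 31.7%, Plan X 8/22 = 36.4% → Plan X
Referral: the monthly plan 4/5 = 80.0%, Plan X 13/15 = 86.7% → Plan X
Paid: the monthly plan 23/295 = 7.8%, Plan X 45/241 = 18.7% → Plan X
Overall: the monthly plan 82/429 = 19.1%, Plan X 95/328 = 29.0% → Plan X
Plan X wins overall and in every signup group — no reversal.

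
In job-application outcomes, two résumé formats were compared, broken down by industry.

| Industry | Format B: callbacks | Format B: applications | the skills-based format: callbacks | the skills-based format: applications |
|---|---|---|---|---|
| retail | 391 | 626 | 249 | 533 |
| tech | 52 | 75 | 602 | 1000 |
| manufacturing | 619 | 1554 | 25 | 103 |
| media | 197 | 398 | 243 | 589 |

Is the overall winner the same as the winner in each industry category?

No

Retail: Format B 391/626 = 62.5%, the skills-based format 249/533 = 46.7% → Format B
Tech: Format B 52/75 = 69.3%, the skills-based format 602/1000 = 60.2% → Format B
Manufacturing: Format B 619/1554 = 39.8%, the skills-based format 25/103 = 24.3% → Format B
Media: Format B 197/398 = 49.5%, the skills-based format 243/589 = 41.3% → Format B
Overall: Format B 1259/2653 = 47.5%, the skills-based format 1119/2225 = 50.3% → the skills-based format
Format B wins each industry group but the skills-based format wins overall — the comparison reverses. Format B's applications skew toward manufacturing, which has a lower base rate.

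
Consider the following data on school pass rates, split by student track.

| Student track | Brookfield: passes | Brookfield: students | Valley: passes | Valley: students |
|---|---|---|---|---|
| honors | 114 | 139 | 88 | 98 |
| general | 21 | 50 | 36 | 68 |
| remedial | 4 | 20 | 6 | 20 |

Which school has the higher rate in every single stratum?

Valley

Honors: Brookfield 114/139 = 82.0%, Valley 88/98 = 89.8% → Valley
General: Brookfield 21/50 = 42.0%, Valley 36/68 = 52.9% → Valley
Remedial: Brookfield 4/20 = 20.0%, Valley 6/20 = 30.0% → Valley
Valley has the higher rate in all 3 groups.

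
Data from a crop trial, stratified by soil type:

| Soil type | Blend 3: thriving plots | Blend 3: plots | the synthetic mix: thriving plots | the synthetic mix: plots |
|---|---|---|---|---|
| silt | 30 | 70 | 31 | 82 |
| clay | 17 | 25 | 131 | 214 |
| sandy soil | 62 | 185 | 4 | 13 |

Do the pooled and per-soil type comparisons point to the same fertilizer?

Silt: Blend 3 30/70 = 42.9%, the synthetic mix 31/82 = 37.8% → Blend 3
Clay: Blend 3 17/25 = 68.0%, the synthetic mix 131/214 = 61.2% → Blend 3
Sandy soil: Blend 3 62/185 = 33.5%, the synthetic mix 4/13 = 30.8% → Blend 3
Overall: Blend 3 109/280 = 38.9%, the synthetic mix 166/309 = 53.7% → the synthetic mix
Blend 3 wins each soil group but the synthetic mix wins overall — the comparison reverses. Blend 3's plots skew toward sandy soil, which has a lower base rate.

No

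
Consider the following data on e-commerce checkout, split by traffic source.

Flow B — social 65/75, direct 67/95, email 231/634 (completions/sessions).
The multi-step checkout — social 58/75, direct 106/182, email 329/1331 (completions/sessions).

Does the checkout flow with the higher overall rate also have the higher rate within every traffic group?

Yes

Social: Flow B 65/75 = 86.7%, the multi-step checkout 58/75 = 77.3% → Flow B
Direct: Flow B 67/95 = 70.5%, the multi-step checkout 106/182 = 58.2% → Flow B
Email: Flow B 231/634 = 36.4%, the multi-step checkout 329/1331 = 24.7% → Flow B
Overall: Flow B 363/804 = 45.1%, the multi-step checkout 493/1588 = 31.0% → Flow B
Flow B wins overall and in every traffic group — no reversal.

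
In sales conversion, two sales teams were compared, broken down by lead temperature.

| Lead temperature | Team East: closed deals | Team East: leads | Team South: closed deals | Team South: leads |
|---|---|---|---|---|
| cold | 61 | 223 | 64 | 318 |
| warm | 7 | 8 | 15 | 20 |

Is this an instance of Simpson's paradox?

Cold: Team East 61/223 = 27.4%, Team South 64/318 = 20.1% → Team East
Warm: Team East 7/8 = 87.5%, Team South 15/20 = 75.0% → Team East
Overall: Team East 68/231 = 29.4%, Team South 79/338 = 23.4% → Team East
Team East wins overall and in every lead group — no reversal.

No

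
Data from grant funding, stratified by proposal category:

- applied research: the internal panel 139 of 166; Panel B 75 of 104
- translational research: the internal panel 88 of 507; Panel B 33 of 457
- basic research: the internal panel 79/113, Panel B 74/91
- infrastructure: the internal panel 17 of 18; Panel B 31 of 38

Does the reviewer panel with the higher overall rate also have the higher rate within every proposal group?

Applied research: the internal panel 139/166 = 83.7%, Panel B 75/104 = 72.1% → the internal panel
Translational research: the internal panel 88/507 = 17.4%, Panel B 33/457 = 7.2% → the internal panel
Basic research: the internal panel 79/113 = 69.9%, Panel B 74/91 = 81.3% → Panel B
Infrastructure: the internal panel 17/18 = 94.4%, Panel B 31/38 = 81.6% → the internal panel
Overall: the internal panel 323/804 = 40.2%, Panel B 213/690 = 30.9% → the internal panel
Neither sweeps: the internal panel wins 3 of 4 groups, Panel B wins 1. The internal panel wins overall but not every group — no Simpson reversal.

No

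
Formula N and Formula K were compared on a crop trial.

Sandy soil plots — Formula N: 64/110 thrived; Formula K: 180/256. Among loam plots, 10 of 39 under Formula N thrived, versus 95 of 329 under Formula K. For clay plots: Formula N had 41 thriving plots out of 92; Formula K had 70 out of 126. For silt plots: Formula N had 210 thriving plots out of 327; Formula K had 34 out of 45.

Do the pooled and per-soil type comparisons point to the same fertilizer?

Sandy soil: Formula N 64/110 = 58.2%, Formula K 180/256 = 70.3% → Formula K
Loam: Formula N 10/39 = 25.6%, Formula K 95/329 = 28.9% → Formula K
Clay: Formula N 41/92 = 44.6%, Formula K 70/126 = 55.6% → Formula K
Silt: Formula N 210/327 = 64.2%, Formula K 34/45 = 75.6% → Formula K
Overall: Formula N 325/568 = 57.2%, Formula K 379/756 = 50.1% → Formula N
Formula K wins each soil group but Formula N wins overall — the comparison reverses. Formula K's plots skew toward loam, which has a lower base rate.

No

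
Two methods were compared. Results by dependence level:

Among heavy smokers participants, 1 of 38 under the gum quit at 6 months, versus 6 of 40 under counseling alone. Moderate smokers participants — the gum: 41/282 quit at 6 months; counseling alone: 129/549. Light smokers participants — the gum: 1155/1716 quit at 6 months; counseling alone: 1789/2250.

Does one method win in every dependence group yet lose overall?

Heavy smokers: the gum 1/38 = 2.6%, counseling alone 6/40 = 15.0% → counseling alone
Moderate smokers: the gum 41/282 = 14.5%, counseling alone 129/549 = 23.5% → counseling alone
Light smokers: the gum 1155/1716 = 67.3%, counseling alone 1789/2250 = 79.5% → counseling alone
Overall: the gum 1197/2036 = 58.8%, counseling alone 1924/2839 = 67.8% → counseling alone
Counseling alone wins overall and in every dependence group — no reversal.

No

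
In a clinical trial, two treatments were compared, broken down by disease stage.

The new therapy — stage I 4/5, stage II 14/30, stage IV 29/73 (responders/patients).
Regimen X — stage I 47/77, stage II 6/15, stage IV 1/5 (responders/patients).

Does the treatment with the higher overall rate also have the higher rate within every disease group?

No

Stage I: the new therapy 4/5 = 80.0%, Regimen X 47/77 = 61.0% → the new therapy
Stage II: the new therapy 14/30 = 46.7%, Regimen X 6/15 = 40.0% → the new therapy
Stage IV: the new therapy 29/73 = 39.7%, Regimen X 1/5 = 20.0% → the new therapy
Overall: the new therapy 47/108 = 43.5%, Regimen X 54/97 = 55.7% → Regimen X
The new therapy wins each disease group but Regimen X wins overall — the comparison reverses. The new therapy's patients skew toward stage IV, which has a lower base rate.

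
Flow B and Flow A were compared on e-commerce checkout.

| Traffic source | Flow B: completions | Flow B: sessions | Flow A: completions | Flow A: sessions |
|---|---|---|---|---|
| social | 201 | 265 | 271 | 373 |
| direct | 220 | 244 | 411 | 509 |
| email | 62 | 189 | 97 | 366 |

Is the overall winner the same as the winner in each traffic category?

Social: Flow B 201/265 = 75.8%, Flow A 271/373 = 72.7% → Flow B
Direct: Flow B 220/244 = 90.2%, Flow A 411/509 = 80.7% → Flow B
Email: Flow B 62/189 = 32.8%, Flow A 97/366 = 26.5% → Flow B
Overall: Flow B 483/698 = 69.2%, Flow A 779/1248 = 62.4% → Flow B
Flow B wins overall and in every traffic group — no reversal.

Yes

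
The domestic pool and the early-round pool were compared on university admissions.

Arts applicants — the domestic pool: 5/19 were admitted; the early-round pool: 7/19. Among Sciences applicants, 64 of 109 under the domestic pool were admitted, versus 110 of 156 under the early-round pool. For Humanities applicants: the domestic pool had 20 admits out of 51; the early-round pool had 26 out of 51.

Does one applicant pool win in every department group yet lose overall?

Arts: the domestic pool 5/19 = 26.3%, the early-round pool 7/19 = 36.8% → the early-round pool
Sciences: the domestic pool 64/109 = 58.7%, the early-round pool 110/156 = 70.5% → the early-round pool
Humanities: the domestic pool 20/51 = 39.2%, the early-round pool 26/51 = 51.0% → the early-round pool
Overall: the domestic pool 89/179 = 49.7%, the early-round pool 143/226 = 63.3% → the early-round pool
The early-round pool wins overall and in every department group — no reversal.

No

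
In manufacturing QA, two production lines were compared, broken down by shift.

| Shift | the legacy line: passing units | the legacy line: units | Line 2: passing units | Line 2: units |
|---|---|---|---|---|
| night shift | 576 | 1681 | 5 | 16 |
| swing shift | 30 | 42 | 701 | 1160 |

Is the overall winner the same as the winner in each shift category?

Night shift: the legacy line 576/1681 = 34.3%, Line 2 5/16 = 31.2% → the legacy line
Swing shift: the legacy line 30/42 = 71.4%, Line 2 701/1160 = 60.4% → the legacy line
Overall: the legacy line 606/1723 = 35.2%, Line 2 706/1176 = 60.0% → Line 2
The legacy line wins each shift group but Line 2 wins overall — the comparison reverses. The legacy line's units skew toward night shift, which has a lower base rate.

No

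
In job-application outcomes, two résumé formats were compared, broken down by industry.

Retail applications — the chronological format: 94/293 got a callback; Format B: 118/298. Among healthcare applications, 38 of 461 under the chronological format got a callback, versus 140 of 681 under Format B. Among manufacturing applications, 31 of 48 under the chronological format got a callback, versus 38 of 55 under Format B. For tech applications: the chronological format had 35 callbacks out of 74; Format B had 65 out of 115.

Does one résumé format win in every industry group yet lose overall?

Retail: the chronological format 94/293 = 32.1%, Format B 118/298 = 39.6% → Format B
Healthcare: the chronological format 38/461 = 8.2%, Format B 140/681 = 20.6% → Format B
Manufacturing: the chronological format 31/48 = 64.6%, Format B 38/55 = 69.1% → Format B
Tech: the chronological format 35/74 = 47.3%, Format B 65/115 = 56.5% → Format B
Overall: the chronological format 198/876 = 22.6%, Format B 361/1149 = 31.4% → Format B
Format B wins overall and in every industry group — no reversal.

No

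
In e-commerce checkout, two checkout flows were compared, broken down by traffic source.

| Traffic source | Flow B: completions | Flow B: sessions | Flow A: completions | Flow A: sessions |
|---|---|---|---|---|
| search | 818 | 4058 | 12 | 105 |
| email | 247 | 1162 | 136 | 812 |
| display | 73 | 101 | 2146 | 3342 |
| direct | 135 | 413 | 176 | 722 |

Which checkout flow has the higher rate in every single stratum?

Search: Flow B 818/4058 = 20.2%, Flow A 12/105 = 11.4% → Flow B
Email: Flow B 247/1162 = 21.3%, Flow A 136/812 = 16.7% → Flow B
Display: Flow B 73/101 = 72.3%, Flow A 2146/3342 = 64.2% → Flow B
Direct: Flow B 135/413 = 32.7%, Flow A 176/722 = 24.4% → Flow B
Flow B has the higher rate in all 4 groups.

Flow B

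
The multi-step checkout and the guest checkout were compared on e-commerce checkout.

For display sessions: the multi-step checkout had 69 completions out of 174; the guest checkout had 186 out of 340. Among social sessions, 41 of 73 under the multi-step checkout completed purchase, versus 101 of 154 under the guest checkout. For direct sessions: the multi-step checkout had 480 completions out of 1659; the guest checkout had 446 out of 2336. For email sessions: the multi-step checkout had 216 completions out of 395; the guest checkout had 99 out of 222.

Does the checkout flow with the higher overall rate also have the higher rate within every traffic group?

Display: the multi-step checkout 69/174 = 39.7%, the guest checkout 186/340 = 54.7% → the guest checkout
Social: the multi-step checkout 41/73 = 56.2%, the guest checkout 101/154 = 65.6% → the guest checkout
Direct: the multi-step checkout 480/1659 = 28.9%, the guest checkout 446/2336 = 19.1% → the multi-step checkout
Email: the multi-step checkout 216/395 = 54.7%, the guest checkout 99/222 = 44.6% → the multi-step checkout
Overall: the multi-step checkout 806/2301 = 35.0%, the guest checkout 832/3052 = 27.3% → the multi-step checkout
Neither sweeps: the multi-step checkout wins 2 of 4 groups, the guest checkout wins 2. The multi-step checkout wins overall but not every group — no Simpson reversal.

No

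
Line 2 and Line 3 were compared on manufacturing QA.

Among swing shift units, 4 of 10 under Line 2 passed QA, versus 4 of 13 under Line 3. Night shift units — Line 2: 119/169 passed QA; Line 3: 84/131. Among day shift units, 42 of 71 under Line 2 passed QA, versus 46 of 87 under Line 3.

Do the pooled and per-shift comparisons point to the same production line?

Swing shift: Line 2 4/10 = 40.0%, Line 3 4/13 = 30.8% → Line 2
Night shift: Line 2 119/169 = 70.4%, Line 3 84/131 = 64.1% → Line 2
Day shift: Line 2 42/71 = 59.2%, Line 3 46/87 = 52.9% → Line 2
Overall: Line 2 165/250 = 66.0%, Line 3 134/231 = 58.0% → Line 2
Line 2 wins overall and in every shift group — no reversal.

Yes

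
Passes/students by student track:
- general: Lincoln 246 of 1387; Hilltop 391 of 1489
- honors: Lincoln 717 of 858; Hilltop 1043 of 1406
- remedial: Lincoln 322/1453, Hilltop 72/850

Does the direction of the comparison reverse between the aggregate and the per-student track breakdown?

General: Lincoln 246/1387 = 17.7%, Hilltop 391/1489 = 26.3% → Hilltop
Honors: Lincoln 717/858 = 83.6%, Hilltop 1043/1406 = 74.2% → Lincoln
Remedial: Lincoln 322/1453 = 22.2%, Hilltop 72/850 = 8.5% → Lincoln
Overall: Lincoln 1285/3698 = 34.7%, Hilltop 1506/3745 = 40.2% → Hilltop
Neither sweeps: Lincoln wins 2 of 3 groups, Hilltop wins 1. Hilltop wins overall but not every group — no Simpson reversal.

No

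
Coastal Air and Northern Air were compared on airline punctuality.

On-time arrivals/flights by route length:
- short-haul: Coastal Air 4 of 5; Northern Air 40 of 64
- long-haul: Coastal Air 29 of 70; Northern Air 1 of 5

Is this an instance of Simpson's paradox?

Short-haul: Coastal Air 4/5 = 80.0%, Northern Air 40/64 = 62.5% → Coastal Air
Long-haul: Coastal Air 29/70 = 41.4%, Northern Air 1/5 = 20.0% → Coastal Air
Overall: Coastal Air 33/75 = 44.0%, Northern Air 41/69 = 59.4% → Northern Air
Coastal Air wins each route group but Northern Air wins overall — the comparison reverses. Coastal Air's flights skew toward long-haul, which has a lower base rate.

Yes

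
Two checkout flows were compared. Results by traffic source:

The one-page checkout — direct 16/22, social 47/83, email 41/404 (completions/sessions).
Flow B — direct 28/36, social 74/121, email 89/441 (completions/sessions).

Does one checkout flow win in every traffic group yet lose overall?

Direct: the one-page checkout 16/22 = 72.7%, Flow B 28/36 = 77.8% → Flow B
Social: the one-page checkout 47/83 = 56.6%, Flow B 74/121 = 61.2% → Flow B
Email: the one-page checkout 41/404 = 10.1%, Flow B 89/441 = 20.2% → Flow B
Overall: the one-page checkout 104/509 = 20.4%, Flow B 191/598 = 31.9% → Flow B
Flow B wins overall and in every traffic group — no reversal.

No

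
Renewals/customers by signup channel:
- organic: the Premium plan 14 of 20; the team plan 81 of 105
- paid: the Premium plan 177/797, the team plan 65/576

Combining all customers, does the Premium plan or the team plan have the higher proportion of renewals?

Organic: the Premium plan 14/20 = 70.0%, the team plan 81/105 = 77.1% → the team plan
Paid: the Premium plan 177/797 = 22.2%, the team plan 65/576 = 11.3% → the Premium plan
Overall: the Premium plan 191/817 = 23.4%, the team plan 146/681 = 21.4% → the Premium plan
(Neither sweeps every signup group, but the Premium plan has the higher pooled rate.)

the Premium plan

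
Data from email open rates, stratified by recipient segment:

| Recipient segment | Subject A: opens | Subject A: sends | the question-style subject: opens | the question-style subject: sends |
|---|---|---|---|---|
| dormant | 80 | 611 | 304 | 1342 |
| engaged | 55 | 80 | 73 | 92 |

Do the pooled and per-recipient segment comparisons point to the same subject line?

Dormant: Subject A 80/611 = 13.1%, the question-style subject 304/1342 = 22.7% → the question-style subject
Engaged: Subject A 55/80 = 68.8%, the question-style subject 73/92 = 79.3% → the question-style subject
Overall: Subject A 135/691 = 19.5%, the question-style subject 377/1434 = 26.3% → the question-style subject
The question-style subject wins overall and in every recipient group — no reversal.

Yes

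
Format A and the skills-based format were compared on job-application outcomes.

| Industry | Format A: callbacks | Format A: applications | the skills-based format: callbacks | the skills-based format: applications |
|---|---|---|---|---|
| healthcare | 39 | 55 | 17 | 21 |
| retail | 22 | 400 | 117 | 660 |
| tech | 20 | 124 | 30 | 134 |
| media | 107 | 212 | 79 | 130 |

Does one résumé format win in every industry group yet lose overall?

Healthcare: Format A 39/55 = 70.9%, the skills-based format 17/21 = 81.0% → the skills-based format
Retail: Format A 22/400 = 5.5%, the skills-based format 117/660 = 17.7% → the skills-based format
Tech: Format A 20/124 = 16.1%, the skills-based format 30/134 = 22.4% → the skills-based format
Media: Format A 107/212 = 50.5%, the skills-based format 79/130 = 60.8% → the skills-based format
Overall: Format A 188/791 = 23.8%, the skills-based format 243/945 = 25.7% → the skills-based format
The skills-based format wins overall and in every industry group — no reversal.

No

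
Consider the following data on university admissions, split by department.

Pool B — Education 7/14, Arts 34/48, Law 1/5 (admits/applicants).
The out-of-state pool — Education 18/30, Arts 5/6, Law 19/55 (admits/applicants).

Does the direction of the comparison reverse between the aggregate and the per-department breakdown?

Yes

Education: Pool B 7/14 = 50.0%, the out-of-state pool 18/30 = 60.0% → the out-of-state pool
Arts: Pool B 34/48 = 70.8%, the out-of-state pool 5/6 = 83.3% → the out-of-state pool
Law: Pool B 1/5 = 20.0%, the out-of-state pool 19/55 = 34.5% → the out-of-state pool
Overall: Pool B 42/67 = 62.7%, the out-of-state pool 42/91 = 46.2% → Pool B
The out-of-state pool wins each department group but Pool B wins overall — the comparison reverses. The out-of-state pool's applicants skew toward Law, which has a lower base rate.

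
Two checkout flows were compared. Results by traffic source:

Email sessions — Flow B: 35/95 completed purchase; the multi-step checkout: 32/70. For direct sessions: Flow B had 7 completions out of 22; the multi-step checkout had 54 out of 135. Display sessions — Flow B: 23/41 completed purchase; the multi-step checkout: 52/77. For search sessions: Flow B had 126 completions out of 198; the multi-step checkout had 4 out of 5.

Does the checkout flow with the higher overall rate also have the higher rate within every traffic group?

Email: Flow B 35/95 = 36.8%, the multi-step checkout 32/70 = 45.7% → the multi-step checkout
Direct: Flow B 7/22 = 31.8%, the multi-step checkout 54/135 = 40.0% → the multi-step checkout
Display: Flow B 23/41 = 56.1%, the multi-step checkout 52/77 = 67.5% → the multi-step checkout
Search: Flow B 126/198 = 63.6%, the multi-step checkout 4/5 = 80.0% → the multi-step checkout
Overall: Flow B 191/356 = 53.7%, the multi-step checkout 142/287 = 49.5% → Flow B
The multi-step checkout wins each traffic group but Flow B wins overall — the comparison reverses. The multi-step checkout's sessions skew toward direct, which has a lower base rate.

No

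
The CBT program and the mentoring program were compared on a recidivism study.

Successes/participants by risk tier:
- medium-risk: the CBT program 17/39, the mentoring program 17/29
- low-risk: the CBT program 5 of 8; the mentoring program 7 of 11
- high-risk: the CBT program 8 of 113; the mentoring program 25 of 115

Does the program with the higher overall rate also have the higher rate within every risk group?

Yes

Medium-risk: the CBT program 17/39 = 43.6%, the mentoring program 17/29 = 58.6% → the mentoring program
Low-risk: the CBT program 5/8 = 62.5%, the mentoring program 7/11 = 63.6% → the mentoring program
High-risk: the CBT program 8/113 = 7.1%, the mentoring program 25/115 = 21.7% → the mentoring program
Overall: the CBT program 30/160 = 18.8%, the mentoring program 49/155 = 31.6% → the mentoring program
The mentoring program wins overall and in every risk group — no reversal.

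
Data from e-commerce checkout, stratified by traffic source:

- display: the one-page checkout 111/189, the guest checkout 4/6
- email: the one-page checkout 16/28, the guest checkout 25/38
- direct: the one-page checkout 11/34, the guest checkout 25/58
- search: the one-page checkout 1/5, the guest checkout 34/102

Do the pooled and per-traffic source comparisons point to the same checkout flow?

No

Display: the one-page checkout 111/189 = 58.7%, the guest checkout 4/6 = 66.7% → the guest checkout
Email: the one-page checkout 16/28 = 57.1%, the guest checkout 25/38 = 65.8% → the guest checkout
Direct: the one-page checkout 11/34 = 32.4%, the guest checkout 25/58 = 43.1% → the guest checkout
Search: the one-page checkout 1/5 = 20.0%, the guest checkout 34/102 = 33.3% → the guest checkout
Overall: the one-page checkout 139/256 = 54.3%, the guest checkout 88/204 = 43.1% → the one-page checkout
The guest checkout wins each traffic group but the one-page checkout wins overall — the comparison reverses. The guest checkout's sessions skew toward search, which has a lower base rate.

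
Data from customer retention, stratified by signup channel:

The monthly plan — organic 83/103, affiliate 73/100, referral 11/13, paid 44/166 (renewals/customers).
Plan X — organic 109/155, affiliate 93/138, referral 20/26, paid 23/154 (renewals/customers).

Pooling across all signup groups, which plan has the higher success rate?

Organic: the monthly plan 83/103 = 80.6%, Plan X 109/155 = 70.3% → the monthly plan
Affiliate: the monthly plan 73/100 = 73.0%, Plan X 93/138 = 67.4% → the monthly plan
Referral: the monthly plan 11/13 = 84.6%, Plan X 20/26 = 76.9% → the monthly plan
Paid: the monthly plan 44/166 = 26.5%, Plan X 23/154 = 14.9% → the monthly plan
Overall: the monthly plan 211/382 = 55.2%, Plan X 245/473 = 51.8% → the monthly plan

the monthly plan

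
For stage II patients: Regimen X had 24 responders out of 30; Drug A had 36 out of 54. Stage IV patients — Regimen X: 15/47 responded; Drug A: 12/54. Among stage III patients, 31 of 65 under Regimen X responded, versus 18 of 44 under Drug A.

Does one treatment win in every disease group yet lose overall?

Stage II: Regimen X 24/30 = 80.0%, Drug A 36/54 = 66.7% → Regimen X
Stage IV: Regimen X 15/47 = 31.9%, Drug A 12/54 = 22.2% → Regimen X
Stage III: Regimen X 31/65 = 47.7%, Drug A 18/44 = 40.9% → Regimen X
Overall: Regimen X 70/142 = 49.3%, Drug A 66/152 = 43.4% → Regimen X
Regimen X wins overall and in every disease group — no reversal.

No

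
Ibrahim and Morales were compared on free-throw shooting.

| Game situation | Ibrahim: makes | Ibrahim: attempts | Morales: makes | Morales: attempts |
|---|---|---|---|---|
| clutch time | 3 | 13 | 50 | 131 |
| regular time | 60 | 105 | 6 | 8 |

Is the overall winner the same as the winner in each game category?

No

Clutch time: Ibrahim 3/13 = 23.1%, Morales 50/131 = 38.2% → Morales
Regular time: Ibrahim 60/105 = 57.1%, Morales 6/8 = 75.0% → Morales
Overall: Ibrahim 63/118 = 53.4%, Morales 56/139 = 40.3% → Ibrahim
Morales wins each game group but Ibrahim wins overall — the comparison reverses. Morales's attempts skew toward clutch time, which has a lower base rate.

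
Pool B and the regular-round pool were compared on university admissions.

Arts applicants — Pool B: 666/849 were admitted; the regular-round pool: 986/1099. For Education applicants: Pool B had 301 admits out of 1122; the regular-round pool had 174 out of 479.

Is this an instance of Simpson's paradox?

No

Arts: Pool B 666/849 = 78.4%, the regular-round pool 986/1099 = 89.7% → the regular-round pool
Education: Pool B 301/1122 = 26.8%, the regular-round pool 174/479 = 36.3% → the regular-round pool
Overall: Pool B 967/1971 = 49.1%, the regular-round pool 1160/1578 = 73.5% → the regular-round pool
The regular-round pool wins overall and in every department group — no reversal.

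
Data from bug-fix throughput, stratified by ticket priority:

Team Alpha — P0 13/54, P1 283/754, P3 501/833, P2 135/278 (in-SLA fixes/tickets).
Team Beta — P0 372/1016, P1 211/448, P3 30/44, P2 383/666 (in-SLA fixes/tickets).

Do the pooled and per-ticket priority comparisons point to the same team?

P0: Team Alpha 13/54 = 24.1%, Team Beta 372/1016 = 36.6% → Team Beta
P1: Team Alpha 283/754 = 37.5%, Team Beta 211/448 = 47.1% → Team Beta
P3: Team Alpha 501/833 = 60.1%, Team Beta 30/44 = 68.2% → Team Beta
P2: Team Alpha 135/278 = 48.6%, Team Beta 383/666 = 57.5% → Team Beta
Overall: Team Alpha 932/1919 = 48.6%, Team Beta 996/2174 = 45.8% → Team Alpha
Team Beta wins each ticket group but Team Alpha wins overall — the comparison reverses. Team Beta's tickets skew toward P0, which has a lower base rate.

No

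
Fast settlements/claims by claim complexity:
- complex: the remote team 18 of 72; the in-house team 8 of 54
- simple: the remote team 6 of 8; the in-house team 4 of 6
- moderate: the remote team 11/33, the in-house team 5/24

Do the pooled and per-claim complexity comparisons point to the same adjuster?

Yes

Complex: the remote team 18/72 = 25.0%, the in-house team 8/54 = 14.8% → the remote team
Simple: the remote team 6/8 = 75.0%, the in-house team 4/6 = 66.7% → the remote team
Moderate: the remote team 11/33 = 33.3%, the in-house team 5/24 = 20.8% → the remote team
Overall: the remote team 35/113 = 31.0%, the in-house team 17/84 = 20.2% → the remote team
The remote team wins overall and in every claim group — no reversal.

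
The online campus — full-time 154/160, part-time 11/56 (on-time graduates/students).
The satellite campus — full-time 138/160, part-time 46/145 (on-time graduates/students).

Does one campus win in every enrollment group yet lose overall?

Full-time: the online campus 154/160 = 96.2%, the satellite campus 138/160 = 86.2% → the online campus
Part-time: the online campus 11/56 = 19.6%, the satellite campus 46/145 = 31.7% → the satellite campus
Overall: the online campus 165/216 = 76.4%, the satellite campus 184/305 = 60.3% → the online campus
Neither sweeps: the online campus wins 1 of 2 groups, the satellite campus wins 1. The online campus wins overall but not every group — no Simpson reversal.

No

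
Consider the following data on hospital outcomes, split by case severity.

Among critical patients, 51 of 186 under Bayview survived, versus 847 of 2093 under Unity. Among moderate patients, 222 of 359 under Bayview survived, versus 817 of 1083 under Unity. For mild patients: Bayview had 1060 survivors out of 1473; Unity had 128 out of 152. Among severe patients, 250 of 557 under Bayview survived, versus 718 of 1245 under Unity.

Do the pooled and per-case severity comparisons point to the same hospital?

No

Critical: Bayview 51/186 = 27.4%, Unity 847/2093 = 40.5% → Unity
Moderate: Bayview 222/359 = 61.8%, Unity 817/1083 = 75.4% → Unity
Mild: Bayview 1060/1473 = 72.0%, Unity 128/152 = 84.2% → Unity
Severe: Bayview 250/557 = 44.9%, Unity 718/1245 = 57.7% → Unity
Overall: Bayview 1583/2575 = 61.5%, Unity 2510/4573 = 54.9% → Bayview
Unity wins each case group but Bayview wins overall — the comparison reverses. Unity's patients skew toward critical, which has a lower base rate.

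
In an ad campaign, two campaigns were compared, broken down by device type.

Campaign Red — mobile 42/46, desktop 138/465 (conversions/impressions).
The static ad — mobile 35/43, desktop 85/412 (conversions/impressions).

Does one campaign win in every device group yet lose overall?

Mobile: Campaign Red 42/46 = 91.3%, the static ad 35/43 = 81.4% → Campaign Red
Desktop: Campaign Red 138/465 = 29.7%, the static ad 85/412 = 20.6% → Campaign Red
Overall: Campaign Red 180/511 = 35.2%, the static ad 120/455 = 26.4% → Campaign Red
Campaign Red wins overall and in every device group — no reversal.

No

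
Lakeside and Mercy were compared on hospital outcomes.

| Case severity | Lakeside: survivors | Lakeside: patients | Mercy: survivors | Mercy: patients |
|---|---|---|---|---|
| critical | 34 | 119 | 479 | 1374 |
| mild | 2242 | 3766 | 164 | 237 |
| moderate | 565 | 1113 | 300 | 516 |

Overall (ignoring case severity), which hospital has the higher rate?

Lakeside

Critical: Lakeside 34/119 = 28.6%, Mercy 479/1374 = 34.9% → Mercy
Mild: Lakeside 2242/3766 = 59.5%, Mercy 164/237 = 69.2% → Mercy
Moderate: Lakeside 565/1113 = 50.8%, Mercy 300/516 = 58.1% → Mercy
Overall: Lakeside 2841/4998 = 56.8%, Mercy 943/2127 = 44.3% → Lakeside
(Mercy wins every case group but Lakeside wins overall — Mercy's patients skew toward the low-rate critical group.)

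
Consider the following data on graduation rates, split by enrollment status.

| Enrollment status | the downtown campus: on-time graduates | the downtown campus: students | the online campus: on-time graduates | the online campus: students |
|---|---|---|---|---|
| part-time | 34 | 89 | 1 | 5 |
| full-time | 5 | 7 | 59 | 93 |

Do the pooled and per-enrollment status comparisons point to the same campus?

Part-time: the downtown campus 34/89 = 38.2%, the online campus 1/5 = 20.0% → the downtown campus
Full-time: the downtown campus 5/7 = 71.4%, the online campus 59/93 = 63.4% → the downtown campus
Overall: the downtown campus 39/96 = 40.6%, the online campus 60/98 = 61.2% → the online campus
The downtown campus wins each enrollment group but the online campus wins overall — the comparison reverses. The downtown campus's students skew toward part-time, which has a lower base rate.

No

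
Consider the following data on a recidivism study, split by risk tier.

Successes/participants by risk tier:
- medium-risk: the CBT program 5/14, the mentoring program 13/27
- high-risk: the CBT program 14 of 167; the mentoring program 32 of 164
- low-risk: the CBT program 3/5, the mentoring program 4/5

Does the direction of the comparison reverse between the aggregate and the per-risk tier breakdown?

Medium-risk: the CBT program 5/14 = 35.7%, the mentoring program 13/27 = 48.1% → the mentoring program
High-risk: the CBT program 14/167 = 8.4%, the mentoring program 32/164 = 19.5% → the mentoring program
Low-risk: the CBT program 3/5 = 60.0%, the mentoring program 4/5 = 80.0% → the mentoring program
Overall: the CBT program 22/186 = 11.8%, the mentoring program 49/196 = 25.0% → the mentoring program
The mentoring program wins overall and in every risk group — no reversal.

No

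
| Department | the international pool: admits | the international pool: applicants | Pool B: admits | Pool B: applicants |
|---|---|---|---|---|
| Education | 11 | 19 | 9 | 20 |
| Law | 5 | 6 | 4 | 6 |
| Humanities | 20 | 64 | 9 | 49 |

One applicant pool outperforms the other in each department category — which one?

Education: the international pool 11/19 = 57.9%, Pool B 9/20 = 45.0% → the international pool
Law: the international pool 5/6 = 83.3%, Pool B 4/6 = 66.7% → the international pool
Humanities: the international pool 20/64 = 31.2%, Pool B 9/49 = 18.4% → the international pool
The international pool has the higher rate in all 3 groups.

the international pool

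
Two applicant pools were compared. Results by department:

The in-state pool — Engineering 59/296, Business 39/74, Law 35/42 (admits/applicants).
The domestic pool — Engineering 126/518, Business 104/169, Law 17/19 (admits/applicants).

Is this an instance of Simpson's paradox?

No

Engineering: the in-state pool 59/296 = 19.9%, the domestic pool 126/518 = 24.3% → the domestic pool
Business: the in-state pool 39/74 = 52.7%, the domestic pool 104/169 = 61.5% → the domestic pool
Law: the in-state pool 35/42 = 83.3%, the domestic pool 17/19 = 89.5% → the domestic pool
Overall: the in-state pool 133/412 = 32.3%, the domestic pool 247/706 = 35.0% → the domestic pool
The domestic pool wins overall and in every department group — no reversal.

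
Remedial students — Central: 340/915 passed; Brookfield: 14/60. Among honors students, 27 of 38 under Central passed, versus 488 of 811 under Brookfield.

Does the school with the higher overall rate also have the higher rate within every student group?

Remedial: Central 340/915 = 37.2%, Brookfield 14/60 = 23.3% → Central
Honors: Central 27/38 = 71.1%, Brookfield 488/811 = 60.2% → Central
Overall: Central 367/953 = 38.5%, Brookfield 502/871 = 57.6% → Brookfield
Central wins each student group but Brookfield wins overall — the comparison reverses. Central's students skew toward remedial, which has a lower base rate.

No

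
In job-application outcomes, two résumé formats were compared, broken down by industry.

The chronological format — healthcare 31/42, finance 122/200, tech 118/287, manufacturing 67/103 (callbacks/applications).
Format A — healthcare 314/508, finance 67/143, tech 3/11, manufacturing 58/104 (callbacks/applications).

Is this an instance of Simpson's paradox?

Healthcare: the chronological format 31/42 = 73.8%, Format A 314/508 = 61.8% → the chronological format
Finance: the chronological format 122/200 = 61.0%, Format A 67/143 = 46.9% → the chronological format
Tech: the chronological format 118/287 = 41.1%, Format A 3/11 = 27.3% → the chronological format
Manufacturing: the chronological format 67/103 = 65.0%, Format A 58/104 = 55.8% → the chronological format
Overall: the chronological format 338/632 = 53.5%, Format A 442/766 = 57.7% → Format A
The chronological format wins each industry group but Format A wins overall — the comparison reverses. The chronological format's applications skew toward tech, which has a lower base rate.

Yes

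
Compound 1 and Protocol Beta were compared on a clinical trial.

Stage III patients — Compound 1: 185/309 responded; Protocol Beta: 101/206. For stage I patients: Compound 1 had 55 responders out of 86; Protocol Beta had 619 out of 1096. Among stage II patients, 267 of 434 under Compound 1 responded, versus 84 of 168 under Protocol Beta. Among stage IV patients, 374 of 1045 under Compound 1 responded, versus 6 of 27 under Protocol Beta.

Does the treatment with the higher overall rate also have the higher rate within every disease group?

No

Stage III: Compound 1 185/309 = 59.9%, Protocol Beta 101/206 = 49.0% → Compound 1
Stage I: Compound 1 55/86 = 64.0%, Protocol Beta 619/1096 = 56.5% → Compound 1
Stage II: Compound 1 267/434 = 61.5%, Protocol Beta 84/168 = 50.0% → Compound 1
Stage IV: Compound 1 374/1045 = 35.8%, Protocol Beta 6/27 = 22.2% → Compound 1
Overall: Compound 1 881/1874 = 47.0%, Protocol Beta 810/1497 = 54.1% → Protocol Beta
Compound 1 wins each disease group but Protocol Beta wins overall — the comparison reverses. Compound 1's patients skew toward stage IV, which has a lower base rate.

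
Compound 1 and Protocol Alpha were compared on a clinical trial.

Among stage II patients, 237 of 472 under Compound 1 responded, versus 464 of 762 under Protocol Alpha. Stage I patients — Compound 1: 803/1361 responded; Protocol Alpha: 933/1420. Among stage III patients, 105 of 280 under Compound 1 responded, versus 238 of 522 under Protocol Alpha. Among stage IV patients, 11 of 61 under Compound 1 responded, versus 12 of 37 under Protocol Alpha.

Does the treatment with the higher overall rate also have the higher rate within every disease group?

Yes

Stage II: Compound 1 237/472 = 50.2%, Protocol Alpha 464/762 = 60.9% → Protocol Alpha
Stage I: Compound 1 803/1361 = 59.0%, Protocol Alpha 933/1420 = 65.7% → Protocol Alpha
Stage III: Compound 1 105/280 = 37.5%, Protocol Alpha 238/522 = 45.6% → Protocol Alpha
Stage IV: Compound 1 11/61 = 18.0%, Protocol Alpha 12/37 = 32.4% → Protocol Alpha
Overall: Compound 1 1156/2174 = 53.2%, Protocol Alpha 1647/2741 = 60.1% → Protocol Alpha
Protocol Alpha wins overall and in every disease group — no reversal.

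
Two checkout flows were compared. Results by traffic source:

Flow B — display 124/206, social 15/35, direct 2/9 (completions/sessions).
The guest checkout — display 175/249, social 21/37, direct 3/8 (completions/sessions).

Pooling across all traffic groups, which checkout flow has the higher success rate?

the guest checkout

Display: Flow B 124/206 = 60.2%, the guest checkout 175/249 = 70.3% → the guest checkout
Social: Flow B 15/35 = 42.9%, the guest checkout 21/37 = 56.8% → the guest checkout
Direct: Flow B 2/9 = 22.2%, the guest checkout 3/8 = 37.5% → the guest checkout
Overall: Flow B 141/250 = 56.4%, the guest checkout 199/294 = 67.7% → the guest checkout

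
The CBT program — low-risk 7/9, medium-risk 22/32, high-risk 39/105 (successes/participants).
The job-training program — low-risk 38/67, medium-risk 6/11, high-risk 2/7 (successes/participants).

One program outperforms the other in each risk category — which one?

the CBT program

Low-risk: the CBT program 7/9 = 77.8%, the job-training program 38/67 = 56.7% → the CBT program
Medium-risk: the CBT program 22/32 = 68.8%, the job-training program 6/11 = 54.5% → the CBT program
High-risk: the CBT program 39/105 = 37.1%, the job-training program 2/7 = 28.6% → the CBT program
The CBT program has the higher rate in all 3 groups.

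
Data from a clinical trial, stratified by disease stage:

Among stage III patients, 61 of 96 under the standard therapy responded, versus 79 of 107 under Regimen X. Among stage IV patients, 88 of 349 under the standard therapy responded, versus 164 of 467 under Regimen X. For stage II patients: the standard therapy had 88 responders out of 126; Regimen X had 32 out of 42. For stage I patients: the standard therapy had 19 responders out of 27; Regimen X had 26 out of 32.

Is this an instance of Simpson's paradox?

Stage III: the standard therapy 61/96 = 63.5%, Regimen X 79/107 = 73.8% → Regimen X
Stage IV: the standard therapy 88/349 = 25.2%, Regimen X 164/467 = 35.1% → Regimen X
Stage II: the standard therapy 88/126 = 69.8%, Regimen X 32/42 = 76.2% → Regimen X
Stage I: the standard therapy 19/27 = 70.4%, Regimen X 26/32 = 81.2% → Regimen X
Overall: the standard therapy 256/598 = 42.8%, Regimen X 301/648 = 46.5% → Regimen X
Regimen X wins overall and in every disease group — no reversal.

No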